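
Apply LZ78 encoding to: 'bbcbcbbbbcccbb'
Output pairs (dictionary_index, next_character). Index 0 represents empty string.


LZ78 encoding steps:
Dictionary: {0: ''}
Step 1: w='' (idx 0), next='b' -> output (0, 'b'), add 'b' as idx 1
Step 2: w='b' (idx 1), next='c' -> output (1, 'c'), add 'bc' as idx 2
Step 3: w='bc' (idx 2), next='b' -> output (2, 'b'), add 'bcb' as idx 3
Step 4: w='b' (idx 1), next='b' -> output (1, 'b'), add 'bb' as idx 4
Step 5: w='bc' (idx 2), next='c' -> output (2, 'c'), add 'bcc' as idx 5
Step 6: w='' (idx 0), next='c' -> output (0, 'c'), add 'c' as idx 6
Step 7: w='bb' (idx 4), end of input -> output (4, '')


Encoded: [(0, 'b'), (1, 'c'), (2, 'b'), (1, 'b'), (2, 'c'), (0, 'c'), (4, '')]


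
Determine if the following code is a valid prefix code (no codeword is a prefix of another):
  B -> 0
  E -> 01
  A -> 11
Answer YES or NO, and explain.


Checking each pair (does one codeword prefix another?):
  B='0' vs E='01': prefix -- VIOLATION

NO -- this is NOT a valid prefix code. B (0) is a prefix of E (01).


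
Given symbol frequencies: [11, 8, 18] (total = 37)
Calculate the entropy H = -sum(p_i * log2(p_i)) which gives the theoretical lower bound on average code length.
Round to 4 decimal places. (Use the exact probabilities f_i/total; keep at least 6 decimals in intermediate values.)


Per-symbol terms -p_i * log2(p_i) with p_i = f_i/37:
  p = 11/37 = 0.297297: log2(p) = -1.750022, -p*log2(p) = 0.520277
  p = 8/37 = 0.216216: log2(p) = -2.209453, -p*log2(p) = 0.477720
  p = 18/37 = 0.486486: log2(p) = -1.039528, -p*log2(p) = 0.505717
H = 0.520277 + 0.477720 + 0.505717 = 1.503714

H = 1.5037 bits/symbol


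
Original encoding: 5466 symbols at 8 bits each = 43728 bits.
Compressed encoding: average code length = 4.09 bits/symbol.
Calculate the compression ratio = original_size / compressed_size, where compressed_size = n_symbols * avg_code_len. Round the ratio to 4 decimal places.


original_size = n_symbols * orig_bits = 5466 * 8 = 43728 bits
compressed_size = n_symbols * avg_code_len = 5466 * 4.09 = 22355.94 bits
ratio = original_size / compressed_size = 43728 / 22355.94 = 1.956

Compression ratio = 1.956


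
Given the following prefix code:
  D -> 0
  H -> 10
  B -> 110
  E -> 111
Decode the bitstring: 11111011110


Decoding step by step:
Bits 111 -> E
Bits 110 -> B
Bits 111 -> E
Bits 10 -> H


Decoded message: EBEH


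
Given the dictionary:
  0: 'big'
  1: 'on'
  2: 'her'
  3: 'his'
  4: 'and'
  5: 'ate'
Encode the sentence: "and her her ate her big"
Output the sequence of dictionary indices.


Look up each word in the dictionary:
  'and' -> 4
  'her' -> 2
  'her' -> 2
  'ate' -> 5
  'her' -> 2
  'big' -> 0

Encoded: [4, 2, 2, 5, 2, 0]


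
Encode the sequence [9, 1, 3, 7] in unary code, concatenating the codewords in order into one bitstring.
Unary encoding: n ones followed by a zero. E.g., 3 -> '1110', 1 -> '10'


Encode each number as n ones followed by a terminating 0:
  9 -> 1111111110 (10 bits)
  1 -> 10 (2 bits)
  3 -> 1110 (4 bits)
  7 -> 11111110 (8 bits)
Total length = 10 + 2 + 4 + 8 = 24 bits.

Unary([9, 1, 3, 7]) = 111111111010111011111110 (24 bits)


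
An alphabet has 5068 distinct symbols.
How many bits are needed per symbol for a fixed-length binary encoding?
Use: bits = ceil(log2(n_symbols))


log2(5068) = 12.3072
Bracket: 2^12 = 4096 < 5068 <= 2^13 = 8192
So ceil(log2(5068)) = 13

bits = ceil(log2(5068)) = ceil(12.3072) = 13 bits


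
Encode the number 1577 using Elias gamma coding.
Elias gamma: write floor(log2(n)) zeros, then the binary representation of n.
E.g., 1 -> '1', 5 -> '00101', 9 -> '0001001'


num_bits = floor(log2(1577)) + 1 = 11
leading_zeros = num_bits - 1 = 10
binary(1577) = 11000101001

Elias gamma(1577) = '0000000000' + '11000101001' = 000000000011000101001 (21 bits)


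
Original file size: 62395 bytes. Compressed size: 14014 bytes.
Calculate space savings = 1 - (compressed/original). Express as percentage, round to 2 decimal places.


ratio = compressed/original = 14014/62395 = 0.224601
savings = 1 - ratio = 1 - 0.224601 = 0.775399
as a percentage: 0.775399 * 100 = 77.54%

Space savings = 1 - 14014/62395 = 77.54%


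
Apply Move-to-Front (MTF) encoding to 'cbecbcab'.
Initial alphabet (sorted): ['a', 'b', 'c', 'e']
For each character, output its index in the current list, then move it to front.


MTF encoding:
'c': index 2 in ['a', 'b', 'c', 'e'] -> ['c', 'a', 'b', 'e']
'b': index 2 in ['c', 'a', 'b', 'e'] -> ['b', 'c', 'a', 'e']
'e': index 3 in ['b', 'c', 'a', 'e'] -> ['e', 'b', 'c', 'a']
'c': index 2 in ['e', 'b', 'c', 'a'] -> ['c', 'e', 'b', 'a']
'b': index 2 in ['c', 'e', 'b', 'a'] -> ['b', 'c', 'e', 'a']
'c': index 1 in ['b', 'c', 'e', 'a'] -> ['c', 'b', 'e', 'a']
'a': index 3 in ['c', 'b', 'e', 'a'] -> ['a', 'c', 'b', 'e']
'b': index 2 in ['a', 'c', 'b', 'e'] -> ['b', 'a', 'c', 'e']


Output: [2, 2, 3, 2, 2, 1, 3, 2]


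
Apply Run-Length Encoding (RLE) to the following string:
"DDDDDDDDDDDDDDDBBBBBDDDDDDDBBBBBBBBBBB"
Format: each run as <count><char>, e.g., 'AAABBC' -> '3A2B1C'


Scanning runs left to right:
  i=0: run of 'D' x 15 -> '15D'
  i=15: run of 'B' x 5 -> '5B'
  i=20: run of 'D' x 7 -> '7D'
  i=27: run of 'B' x 11 -> '11B'

RLE = 15D5B7D11B


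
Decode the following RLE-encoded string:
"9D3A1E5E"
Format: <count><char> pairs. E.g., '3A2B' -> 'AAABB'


Expanding each <count><char> pair:
  9D -> 'DDDDDDDDD'
  3A -> 'AAA'
  1E -> 'E'
  5E -> 'EEEEE'

Decoded = DDDDDDDDDAAAEEEEEE


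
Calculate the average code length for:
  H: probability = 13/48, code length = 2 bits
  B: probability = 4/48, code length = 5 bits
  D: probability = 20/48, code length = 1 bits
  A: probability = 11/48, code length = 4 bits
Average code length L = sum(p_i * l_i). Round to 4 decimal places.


Weighted contributions p_i * l_i:
  H: (13/48) * 2 = 26/48
  B: (4/48) * 5 = 20/48
  D: (20/48) * 1 = 20/48
  A: (11/48) * 4 = 44/48
Sum = (26 + 20 + 20 + 44)/48 = 110/48

L = 110/48 = 2.2917 bits/symbol


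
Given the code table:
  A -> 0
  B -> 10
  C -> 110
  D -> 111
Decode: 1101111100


Decoding:
110 -> C
111 -> D
110 -> C
0 -> A


Result: CDCA


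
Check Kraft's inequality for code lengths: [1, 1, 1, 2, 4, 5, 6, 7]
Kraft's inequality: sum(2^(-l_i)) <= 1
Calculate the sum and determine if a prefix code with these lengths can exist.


Sum = 2^(-1) + 2^(-1) + 2^(-1) + 2^(-2) + 2^(-4) + 2^(-5) + 2^(-6) + 2^(-7)
    = 0.5 + 0.5 + 0.5 + 0.25 + 0.0625 + 0.03125 + 0.015625 + 0.0078125
    = 239/128 = 1.8671875
Since 1.8671875 > 1, Kraft's inequality is NOT satisfied.
A prefix code with these lengths CANNOT exist.

Kraft sum = 1.8671875. Not satisfied.


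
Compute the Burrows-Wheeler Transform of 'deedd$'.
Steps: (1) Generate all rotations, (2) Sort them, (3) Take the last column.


Rotations (sorted):
  0: $deedd -> last char: d
  1: d$deed -> last char: d
  2: dd$dee -> last char: e
  3: deedd$ -> last char: $
  4: edd$de -> last char: e
  5: eedd$d -> last char: d


BWT = dde$ed


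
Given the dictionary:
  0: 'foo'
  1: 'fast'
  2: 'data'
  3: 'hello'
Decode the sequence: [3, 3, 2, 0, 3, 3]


Look up each index in the dictionary:
  3 -> 'hello'
  3 -> 'hello'
  2 -> 'data'
  0 -> 'foo'
  3 -> 'hello'
  3 -> 'hello'

Decoded: "hello hello data foo hello hello"


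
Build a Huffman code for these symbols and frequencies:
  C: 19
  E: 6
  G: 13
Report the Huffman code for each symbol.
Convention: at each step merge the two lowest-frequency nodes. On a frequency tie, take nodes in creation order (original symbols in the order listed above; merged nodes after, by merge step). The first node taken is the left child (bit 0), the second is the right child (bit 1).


Huffman tree construction:
Step 1: Merge E(6) + G(13) = 19
Step 2: Merge C(19) + (E+G)(19) = 38
Read each symbol's code off the tree from the root (left child = 0, right child = 1).

Codes:
  C: 0 (length 1)
  E: 10 (length 2)
  G: 11 (length 2)
Average code length: 57/38 = 1.5000 bits/symbol


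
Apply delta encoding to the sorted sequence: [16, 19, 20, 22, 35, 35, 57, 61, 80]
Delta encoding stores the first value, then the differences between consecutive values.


First value: 16
Deltas:
  19 - 16 = 3
  20 - 19 = 1
  22 - 20 = 2
  35 - 22 = 13
  35 - 35 = 0
  57 - 35 = 22
  61 - 57 = 4
  80 - 61 = 19


Delta encoded: [16, 3, 1, 2, 13, 0, 22, 4, 19]


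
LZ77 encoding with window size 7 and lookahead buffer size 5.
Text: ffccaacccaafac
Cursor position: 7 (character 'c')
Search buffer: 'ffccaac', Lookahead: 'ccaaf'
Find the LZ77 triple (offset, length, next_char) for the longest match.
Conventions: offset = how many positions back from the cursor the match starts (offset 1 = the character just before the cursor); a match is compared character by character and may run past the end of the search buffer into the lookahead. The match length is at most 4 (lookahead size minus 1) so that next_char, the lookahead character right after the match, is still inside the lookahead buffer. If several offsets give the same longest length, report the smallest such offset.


Try each offset into the search buffer:
  offset=1 (pos 6, char 'c'): match length 2
  offset=2 (pos 5, char 'a'): match length 0
  offset=3 (pos 4, char 'a'): match length 0
  offset=4 (pos 3, char 'c'): match length 1
  offset=5 (pos 2, char 'c'): match length 4
  offset=6 (pos 1, char 'f'): match length 0
  offset=7 (pos 0, char 'f'): match length 0
Longest match has length 4 at offset 5.
next_char = character at position 7 + 4 = 11 -> 'f'

Best match: offset=5, length=4 (matching 'ccaa' starting at position 2)
LZ77 triple: (5, 4, 'f')


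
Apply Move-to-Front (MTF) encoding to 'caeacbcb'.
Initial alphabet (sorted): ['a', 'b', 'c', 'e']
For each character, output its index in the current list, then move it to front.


MTF encoding:
'c': index 2 in ['a', 'b', 'c', 'e'] -> ['c', 'a', 'b', 'e']
'a': index 1 in ['c', 'a', 'b', 'e'] -> ['a', 'c', 'b', 'e']
'e': index 3 in ['a', 'c', 'b', 'e'] -> ['e', 'a', 'c', 'b']
'a': index 1 in ['e', 'a', 'c', 'b'] -> ['a', 'e', 'c', 'b']
'c': index 2 in ['a', 'e', 'c', 'b'] -> ['c', 'a', 'e', 'b']
'b': index 3 in ['c', 'a', 'e', 'b'] -> ['b', 'c', 'a', 'e']
'c': index 1 in ['b', 'c', 'a', 'e'] -> ['c', 'b', 'a', 'e']
'b': index 1 in ['c', 'b', 'a', 'e'] -> ['b', 'c', 'a', 'e']


Output: [2, 1, 3, 1, 2, 3, 1, 1]


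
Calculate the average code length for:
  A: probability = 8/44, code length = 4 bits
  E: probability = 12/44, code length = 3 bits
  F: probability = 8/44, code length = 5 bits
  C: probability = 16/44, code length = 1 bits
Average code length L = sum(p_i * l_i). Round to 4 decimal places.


Weighted contributions p_i * l_i:
  A: (8/44) * 4 = 32/44
  E: (12/44) * 3 = 36/44
  F: (8/44) * 5 = 40/44
  C: (16/44) * 1 = 16/44
Sum = (32 + 36 + 40 + 16)/44 = 124/44

L = 124/44 = 2.8182 bits/symbol


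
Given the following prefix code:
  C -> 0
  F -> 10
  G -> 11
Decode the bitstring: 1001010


Decoding step by step:
Bits 10 -> F
Bits 0 -> C
Bits 10 -> F
Bits 10 -> F


Decoded message: FCFF


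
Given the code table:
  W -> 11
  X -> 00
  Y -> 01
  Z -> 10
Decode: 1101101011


Decoding:
11 -> W
01 -> Y
10 -> Z
10 -> Z
11 -> W


Result: WYZZW


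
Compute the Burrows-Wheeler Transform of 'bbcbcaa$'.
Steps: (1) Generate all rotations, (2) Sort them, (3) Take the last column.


Rotations (sorted):
  0: $bbcbcaa -> last char: a
  1: a$bbcbca -> last char: a
  2: aa$bbcbc -> last char: c
  3: bbcbcaa$ -> last char: $
  4: bcaa$bbc -> last char: c
  5: bcbcaa$b -> last char: b
  6: caa$bbcb -> last char: b
  7: cbcaa$bb -> last char: b


BWT = aac$cbbb


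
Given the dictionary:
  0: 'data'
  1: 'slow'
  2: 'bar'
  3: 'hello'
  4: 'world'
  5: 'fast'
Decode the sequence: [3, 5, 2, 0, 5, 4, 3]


Look up each index in the dictionary:
  3 -> 'hello'
  5 -> 'fast'
  2 -> 'bar'
  0 -> 'data'
  5 -> 'fast'
  4 -> 'world'
  3 -> 'hello'

Decoded: "hello fast bar data fast world hello"


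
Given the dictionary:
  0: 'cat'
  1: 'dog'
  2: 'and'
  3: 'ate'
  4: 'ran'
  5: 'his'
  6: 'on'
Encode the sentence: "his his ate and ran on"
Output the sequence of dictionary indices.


Look up each word in the dictionary:
  'his' -> 5
  'his' -> 5
  'ate' -> 3
  'and' -> 2
  'ran' -> 4
  'on' -> 6

Encoded: [5, 5, 3, 2, 4, 6]


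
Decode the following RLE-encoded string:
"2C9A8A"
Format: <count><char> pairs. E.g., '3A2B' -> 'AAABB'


Expanding each <count><char> pair:
  2C -> 'CC'
  9A -> 'AAAAAAAAA'
  8A -> 'AAAAAAAA'

Decoded = CCAAAAAAAAAAAAAAAAA


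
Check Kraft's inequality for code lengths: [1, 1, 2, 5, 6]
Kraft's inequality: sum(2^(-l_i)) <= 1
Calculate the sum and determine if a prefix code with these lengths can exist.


Sum = 2^(-1) + 2^(-1) + 2^(-2) + 2^(-5) + 2^(-6)
    = 0.5 + 0.5 + 0.25 + 0.03125 + 0.015625
    = 83/64 = 1.296875
Since 1.296875 > 1, Kraft's inequality is NOT satisfied.
A prefix code with these lengths CANNOT exist.

Kraft sum = 1.296875. Not satisfied.


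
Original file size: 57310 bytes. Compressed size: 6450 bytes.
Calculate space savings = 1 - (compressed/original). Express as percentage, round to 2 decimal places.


ratio = compressed/original = 6450/57310 = 0.112546
savings = 1 - ratio = 1 - 0.112546 = 0.887454
as a percentage: 0.887454 * 100 = 88.75%

Space savings = 1 - 6450/57310 = 88.75%


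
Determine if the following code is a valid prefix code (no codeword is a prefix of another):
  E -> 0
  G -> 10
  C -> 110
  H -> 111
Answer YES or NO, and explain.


Checking each pair (does one codeword prefix another?):
  E='0' vs G='10': no prefix
  E='0' vs C='110': no prefix
  E='0' vs H='111': no prefix
  G='10' vs E='0': no prefix
  G='10' vs C='110': no prefix
  G='10' vs H='111': no prefix
  C='110' vs E='0': no prefix
  C='110' vs G='10': no prefix
  C='110' vs H='111': no prefix
  H='111' vs E='0': no prefix
  H='111' vs G='10': no prefix
  H='111' vs C='110': no prefix
No violation found over all pairs.

YES -- this is a valid prefix code. No codeword is a prefix of any other codeword.


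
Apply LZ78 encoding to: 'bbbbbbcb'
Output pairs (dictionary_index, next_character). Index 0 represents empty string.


LZ78 encoding steps:
Dictionary: {0: ''}
Step 1: w='' (idx 0), next='b' -> output (0, 'b'), add 'b' as idx 1
Step 2: w='b' (idx 1), next='b' -> output (1, 'b'), add 'bb' as idx 2
Step 3: w='bb' (idx 2), next='b' -> output (2, 'b'), add 'bbb' as idx 3
Step 4: w='' (idx 0), next='c' -> output (0, 'c'), add 'c' as idx 4
Step 5: w='b' (idx 1), end of input -> output (1, '')


Encoded: [(0, 'b'), (1, 'b'), (2, 'b'), (0, 'c'), (1, '')]


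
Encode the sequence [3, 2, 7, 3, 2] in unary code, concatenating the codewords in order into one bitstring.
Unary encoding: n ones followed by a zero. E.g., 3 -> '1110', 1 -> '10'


Encode each number as n ones followed by a terminating 0:
  3 -> 1110 (4 bits)
  2 -> 110 (3 bits)
  7 -> 11111110 (8 bits)
  3 -> 1110 (4 bits)
  2 -> 110 (3 bits)
Total length = 4 + 3 + 8 + 4 + 3 = 22 bits.

Unary([3, 2, 7, 3, 2]) = 1110110111111101110110 (22 bits)


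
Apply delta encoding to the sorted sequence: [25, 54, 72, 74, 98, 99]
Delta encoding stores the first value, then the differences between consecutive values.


First value: 25
Deltas:
  54 - 25 = 29
  72 - 54 = 18
  74 - 72 = 2
  98 - 74 = 24
  99 - 98 = 1


Delta encoded: [25, 29, 18, 2, 24, 1]


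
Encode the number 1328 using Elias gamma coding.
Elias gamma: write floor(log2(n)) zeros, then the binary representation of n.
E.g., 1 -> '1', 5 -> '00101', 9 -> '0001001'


num_bits = floor(log2(1328)) + 1 = 11
leading_zeros = num_bits - 1 = 10
binary(1328) = 10100110000

Elias gamma(1328) = '0000000000' + '10100110000' = 000000000010100110000 (21 bits)


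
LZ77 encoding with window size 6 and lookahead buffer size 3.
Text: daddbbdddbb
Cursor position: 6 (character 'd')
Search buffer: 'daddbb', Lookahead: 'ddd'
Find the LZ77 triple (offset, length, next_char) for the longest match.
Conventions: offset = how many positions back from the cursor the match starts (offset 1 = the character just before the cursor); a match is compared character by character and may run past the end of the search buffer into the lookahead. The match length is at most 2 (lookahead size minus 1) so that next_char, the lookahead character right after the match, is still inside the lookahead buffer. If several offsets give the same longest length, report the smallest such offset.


Try each offset into the search buffer:
  offset=1 (pos 5, char 'b'): match length 0
  offset=2 (pos 4, char 'b'): match length 0
  offset=3 (pos 3, char 'd'): match length 1
  offset=4 (pos 2, char 'd'): match length 2
  offset=5 (pos 1, char 'a'): match length 0
  offset=6 (pos 0, char 'd'): match length 1
Longest match has length 2 at offset 4.
next_char = character at position 6 + 2 = 8 -> 'd'

Best match: offset=4, length=2 (matching 'dd' starting at position 2)
LZ77 triple: (4, 2, 'd')


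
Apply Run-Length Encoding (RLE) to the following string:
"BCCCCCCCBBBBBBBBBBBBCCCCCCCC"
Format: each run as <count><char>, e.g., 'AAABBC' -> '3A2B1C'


Scanning runs left to right:
  i=0: run of 'B' x 1 -> '1B'
  i=1: run of 'C' x 7 -> '7C'
  i=8: run of 'B' x 12 -> '12B'
  i=20: run of 'C' x 8 -> '8C'

RLE = 1B7C12B8C


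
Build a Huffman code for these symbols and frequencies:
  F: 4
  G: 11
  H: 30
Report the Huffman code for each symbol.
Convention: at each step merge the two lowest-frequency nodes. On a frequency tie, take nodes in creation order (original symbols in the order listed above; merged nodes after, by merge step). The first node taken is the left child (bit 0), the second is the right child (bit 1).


Huffman tree construction:
Step 1: Merge F(4) + G(11) = 15
Step 2: Merge (F+G)(15) + H(30) = 45
Read each symbol's code off the tree from the root (left child = 0, right child = 1).

Codes:
  F: 00 (length 2)
  G: 01 (length 2)
  H: 1 (length 1)
Average code length: 60/45 = 1.3333 bits/symbol


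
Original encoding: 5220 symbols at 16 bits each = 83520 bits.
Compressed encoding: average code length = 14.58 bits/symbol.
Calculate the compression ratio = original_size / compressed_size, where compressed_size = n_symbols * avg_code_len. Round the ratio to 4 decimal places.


original_size = n_symbols * orig_bits = 5220 * 16 = 83520 bits
compressed_size = n_symbols * avg_code_len = 5220 * 14.58 = 76107.6 bits
ratio = original_size / compressed_size = 83520 / 76107.6 = 1.0974

Compression ratio = 1.0974


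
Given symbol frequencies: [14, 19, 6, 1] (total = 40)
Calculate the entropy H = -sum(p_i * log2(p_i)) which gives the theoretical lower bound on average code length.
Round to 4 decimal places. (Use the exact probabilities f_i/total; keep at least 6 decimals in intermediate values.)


Per-symbol terms -p_i * log2(p_i) with p_i = f_i/40:
  p = 14/40 = 0.350000: log2(p) = -1.514573, -p*log2(p) = 0.530101
  p = 19/40 = 0.475000: log2(p) = -1.074001, -p*log2(p) = 0.510150
  p = 6/40 = 0.150000: log2(p) = -2.736966, -p*log2(p) = 0.410545
  p = 1/40 = 0.025000: log2(p) = -5.321928, -p*log2(p) = 0.133048
H = 0.530101 + 0.510150 + 0.410545 + 0.133048 = 1.583844

H = 1.5838 bits/symbol


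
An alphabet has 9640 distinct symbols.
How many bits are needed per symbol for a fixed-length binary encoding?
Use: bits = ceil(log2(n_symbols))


log2(9640) = 13.2348
Bracket: 2^13 = 8192 < 9640 <= 2^14 = 16384
So ceil(log2(9640)) = 14

bits = ceil(log2(9640)) = ceil(13.2348) = 14 bits


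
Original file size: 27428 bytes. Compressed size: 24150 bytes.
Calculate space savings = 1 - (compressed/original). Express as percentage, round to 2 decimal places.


ratio = compressed/original = 24150/27428 = 0.880487
savings = 1 - ratio = 1 - 0.880487 = 0.119513
as a percentage: 0.119513 * 100 = 11.95%

Space savings = 1 - 24150/27428 = 11.95%


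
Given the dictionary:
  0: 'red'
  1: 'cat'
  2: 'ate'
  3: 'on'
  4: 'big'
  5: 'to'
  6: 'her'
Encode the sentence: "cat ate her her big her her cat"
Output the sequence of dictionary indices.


Look up each word in the dictionary:
  'cat' -> 1
  'ate' -> 2
  'her' -> 6
  'her' -> 6
  'big' -> 4
  'her' -> 6
  'her' -> 6
  'cat' -> 1

Encoded: [1, 2, 6, 6, 4, 6, 6, 1]


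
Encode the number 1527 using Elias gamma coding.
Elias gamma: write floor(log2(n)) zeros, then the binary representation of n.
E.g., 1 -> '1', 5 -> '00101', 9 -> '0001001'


num_bits = floor(log2(1527)) + 1 = 11
leading_zeros = num_bits - 1 = 10
binary(1527) = 10111110111

Elias gamma(1527) = '0000000000' + '10111110111' = 000000000010111110111 (21 bits)


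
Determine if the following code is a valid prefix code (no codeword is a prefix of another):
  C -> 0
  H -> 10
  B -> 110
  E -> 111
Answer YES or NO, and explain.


Checking each pair (does one codeword prefix another?):
  C='0' vs H='10': no prefix
  C='0' vs B='110': no prefix
  C='0' vs E='111': no prefix
  H='10' vs C='0': no prefix
  H='10' vs B='110': no prefix
  H='10' vs E='111': no prefix
  B='110' vs C='0': no prefix
  B='110' vs H='10': no prefix
  B='110' vs E='111': no prefix
  E='111' vs C='0': no prefix
  E='111' vs H='10': no prefix
  E='111' vs B='110': no prefix
No violation found over all pairs.

YES -- this is a valid prefix code. No codeword is a prefix of any other codeword.


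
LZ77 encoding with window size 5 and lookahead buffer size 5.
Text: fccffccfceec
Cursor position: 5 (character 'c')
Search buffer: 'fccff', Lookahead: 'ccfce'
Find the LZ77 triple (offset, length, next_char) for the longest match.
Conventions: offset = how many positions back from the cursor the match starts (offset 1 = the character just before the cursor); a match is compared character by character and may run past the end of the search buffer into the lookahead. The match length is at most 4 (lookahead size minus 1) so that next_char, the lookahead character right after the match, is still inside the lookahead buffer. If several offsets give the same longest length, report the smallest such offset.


Try each offset into the search buffer:
  offset=1 (pos 4, char 'f'): match length 0
  offset=2 (pos 3, char 'f'): match length 0
  offset=3 (pos 2, char 'c'): match length 1
  offset=4 (pos 1, char 'c'): match length 3
  offset=5 (pos 0, char 'f'): match length 0
Longest match has length 3 at offset 4.
next_char = character at position 5 + 3 = 8 -> 'c'

Best match: offset=4, length=3 (matching 'ccf' starting at position 1)
LZ77 triple: (4, 3, 'c')


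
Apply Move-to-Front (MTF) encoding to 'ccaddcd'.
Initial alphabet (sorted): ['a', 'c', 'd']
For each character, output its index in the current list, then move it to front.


MTF encoding:
'c': index 1 in ['a', 'c', 'd'] -> ['c', 'a', 'd']
'c': index 0 in ['c', 'a', 'd'] -> ['c', 'a', 'd']
'a': index 1 in ['c', 'a', 'd'] -> ['a', 'c', 'd']
'd': index 2 in ['a', 'c', 'd'] -> ['d', 'a', 'c']
'd': index 0 in ['d', 'a', 'c'] -> ['d', 'a', 'c']
'c': index 2 in ['d', 'a', 'c'] -> ['c', 'd', 'a']
'd': index 1 in ['c', 'd', 'a'] -> ['d', 'c', 'a']


Output: [1, 0, 1, 2, 0, 2, 1]


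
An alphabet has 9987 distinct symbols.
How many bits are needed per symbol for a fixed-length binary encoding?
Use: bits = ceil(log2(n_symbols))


log2(9987) = 13.2858
Bracket: 2^13 = 8192 < 9987 <= 2^14 = 16384
So ceil(log2(9987)) = 14

bits = ceil(log2(9987)) = ceil(13.2858) = 14 bits


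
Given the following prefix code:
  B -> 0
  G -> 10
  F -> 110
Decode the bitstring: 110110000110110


Decoding step by step:
Bits 110 -> F
Bits 110 -> F
Bits 0 -> B
Bits 0 -> B
Bits 0 -> B
Bits 110 -> F
Bits 110 -> F


Decoded message: FFBBBFF


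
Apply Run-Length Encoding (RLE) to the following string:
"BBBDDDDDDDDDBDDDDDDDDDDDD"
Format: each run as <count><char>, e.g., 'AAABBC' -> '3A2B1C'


Scanning runs left to right:
  i=0: run of 'B' x 3 -> '3B'
  i=3: run of 'D' x 9 -> '9D'
  i=12: run of 'B' x 1 -> '1B'
  i=13: run of 'D' x 12 -> '12D'

RLE = 3B9D1B12D


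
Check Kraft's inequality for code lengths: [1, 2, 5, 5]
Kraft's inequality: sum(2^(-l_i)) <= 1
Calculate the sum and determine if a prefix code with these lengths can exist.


Sum = 2^(-1) + 2^(-2) + 2^(-5) + 2^(-5)
    = 0.5 + 0.25 + 0.03125 + 0.03125
    = 26/32 = 0.8125
Since 0.8125 <= 1, Kraft's inequality IS satisfied.
A prefix code with these lengths CAN exist.

Kraft sum = 0.8125. Satisfied.


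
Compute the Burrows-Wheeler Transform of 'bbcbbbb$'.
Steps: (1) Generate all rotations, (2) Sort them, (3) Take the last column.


Rotations (sorted):
  0: $bbcbbbb -> last char: b
  1: b$bbcbbb -> last char: b
  2: bb$bbcbb -> last char: b
  3: bbb$bbcb -> last char: b
  4: bbbb$bbc -> last char: c
  5: bbcbbbb$ -> last char: $
  6: bcbbbb$b -> last char: b
  7: cbbbb$bb -> last char: b


BWT = bbbbc$bb


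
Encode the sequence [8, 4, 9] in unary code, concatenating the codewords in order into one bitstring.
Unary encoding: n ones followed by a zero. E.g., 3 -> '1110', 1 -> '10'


Encode each number as n ones followed by a terminating 0:
  8 -> 111111110 (9 bits)
  4 -> 11110 (5 bits)
  9 -> 1111111110 (10 bits)
Total length = 9 + 5 + 10 = 24 bits.

Unary([8, 4, 9]) = 111111110111101111111110 (24 bits)


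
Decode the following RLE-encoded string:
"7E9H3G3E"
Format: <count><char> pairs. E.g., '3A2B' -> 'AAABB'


Expanding each <count><char> pair:
  7E -> 'EEEEEEE'
  9H -> 'HHHHHHHHH'
  3G -> 'GGG'
  3E -> 'EEE'

Decoded = EEEEEEEHHHHHHHHHGGGEEE


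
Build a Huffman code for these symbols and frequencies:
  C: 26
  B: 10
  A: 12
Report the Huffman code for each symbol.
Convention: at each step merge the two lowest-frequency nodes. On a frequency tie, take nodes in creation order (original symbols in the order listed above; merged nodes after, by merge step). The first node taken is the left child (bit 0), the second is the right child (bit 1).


Huffman tree construction:
Step 1: Merge B(10) + A(12) = 22
Step 2: Merge (B+A)(22) + C(26) = 48
Read each symbol's code off the tree from the root (left child = 0, right child = 1).

Codes:
  C: 1 (length 1)
  B: 00 (length 2)
  A: 01 (length 2)
Average code length: 70/48 = 1.4583 bits/symbol


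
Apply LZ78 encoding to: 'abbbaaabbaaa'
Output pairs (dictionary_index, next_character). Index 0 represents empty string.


LZ78 encoding steps:
Dictionary: {0: ''}
Step 1: w='' (idx 0), next='a' -> output (0, 'a'), add 'a' as idx 1
Step 2: w='' (idx 0), next='b' -> output (0, 'b'), add 'b' as idx 2
Step 3: w='b' (idx 2), next='b' -> output (2, 'b'), add 'bb' as idx 3
Step 4: w='a' (idx 1), next='a' -> output (1, 'a'), add 'aa' as idx 4
Step 5: w='a' (idx 1), next='b' -> output (1, 'b'), add 'ab' as idx 5
Step 6: w='b' (idx 2), next='a' -> output (2, 'a'), add 'ba' as idx 6
Step 7: w='aa' (idx 4), end of input -> output (4, '')


Encoded: [(0, 'a'), (0, 'b'), (2, 'b'), (1, 'a'), (1, 'b'), (2, 'a'), (4, '')]


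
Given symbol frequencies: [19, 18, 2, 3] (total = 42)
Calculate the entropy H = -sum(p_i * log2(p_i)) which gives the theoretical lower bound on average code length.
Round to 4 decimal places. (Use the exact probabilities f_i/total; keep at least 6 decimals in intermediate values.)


Per-symbol terms -p_i * log2(p_i) with p_i = f_i/42:
  p = 19/42 = 0.452381: log2(p) = -1.144390, -p*log2(p) = 0.517700
  p = 18/42 = 0.428571: log2(p) = -1.222392, -p*log2(p) = 0.523882
  p = 2/42 = 0.047619: log2(p) = -4.392317, -p*log2(p) = 0.209158
  p = 3/42 = 0.071429: log2(p) = -3.807355, -p*log2(p) = 0.271954
H = 0.517700 + 0.523882 + 0.209158 + 0.271954 = 1.522694

H = 1.5227 bits/symbol


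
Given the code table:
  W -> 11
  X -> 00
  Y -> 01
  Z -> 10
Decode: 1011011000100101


Decoding:
10 -> Z
11 -> W
01 -> Y
10 -> Z
00 -> X
10 -> Z
01 -> Y
01 -> Y


Result: ZWYZXZYY


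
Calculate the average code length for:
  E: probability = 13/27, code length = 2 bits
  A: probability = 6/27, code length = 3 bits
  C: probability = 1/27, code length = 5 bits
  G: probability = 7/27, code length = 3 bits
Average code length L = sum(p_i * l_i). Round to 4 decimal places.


Weighted contributions p_i * l_i:
  E: (13/27) * 2 = 26/27
  A: (6/27) * 3 = 18/27
  C: (1/27) * 5 = 5/27
  G: (7/27) * 3 = 21/27
Sum = (26 + 18 + 5 + 21)/27 = 70/27

L = 70/27 = 2.5926 bits/symbol


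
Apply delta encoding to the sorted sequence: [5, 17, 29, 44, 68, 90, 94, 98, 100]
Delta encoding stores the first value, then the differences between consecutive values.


First value: 5
Deltas:
  17 - 5 = 12
  29 - 17 = 12
  44 - 29 = 15
  68 - 44 = 24
  90 - 68 = 22
  94 - 90 = 4
  98 - 94 = 4
  100 - 98 = 2


Delta encoded: [5, 12, 12, 15, 24, 22, 4, 4, 2]


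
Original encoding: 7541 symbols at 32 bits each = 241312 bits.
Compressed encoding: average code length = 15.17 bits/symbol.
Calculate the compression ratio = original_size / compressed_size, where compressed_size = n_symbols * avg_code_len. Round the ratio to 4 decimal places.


original_size = n_symbols * orig_bits = 7541 * 32 = 241312 bits
compressed_size = n_symbols * avg_code_len = 7541 * 15.17 = 114396.97 bits
ratio = original_size / compressed_size = 241312 / 114396.97 = 2.1094

Compression ratio = 2.1094


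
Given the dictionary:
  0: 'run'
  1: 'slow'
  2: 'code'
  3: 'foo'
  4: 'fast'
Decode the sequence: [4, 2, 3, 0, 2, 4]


Look up each index in the dictionary:
  4 -> 'fast'
  2 -> 'code'
  3 -> 'foo'
  0 -> 'run'
  2 -> 'code'
  4 -> 'fast'

Decoded: "fast code foo run code fast"


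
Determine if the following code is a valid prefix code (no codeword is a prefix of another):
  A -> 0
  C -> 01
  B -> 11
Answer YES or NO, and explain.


Checking each pair (does one codeword prefix another?):
  A='0' vs C='01': prefix -- VIOLATION

NO -- this is NOT a valid prefix code. A (0) is a prefix of C (01).


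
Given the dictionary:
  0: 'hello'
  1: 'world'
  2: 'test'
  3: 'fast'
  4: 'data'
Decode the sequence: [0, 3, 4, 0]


Look up each index in the dictionary:
  0 -> 'hello'
  3 -> 'fast'
  4 -> 'data'
  0 -> 'hello'

Decoded: "hello fast data hello"


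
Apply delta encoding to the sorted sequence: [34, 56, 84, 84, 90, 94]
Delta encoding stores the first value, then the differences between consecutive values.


First value: 34
Deltas:
  56 - 34 = 22
  84 - 56 = 28
  84 - 84 = 0
  90 - 84 = 6
  94 - 90 = 4


Delta encoded: [34, 22, 28, 0, 6, 4]


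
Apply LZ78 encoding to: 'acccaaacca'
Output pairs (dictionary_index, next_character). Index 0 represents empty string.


LZ78 encoding steps:
Dictionary: {0: ''}
Step 1: w='' (idx 0), next='a' -> output (0, 'a'), add 'a' as idx 1
Step 2: w='' (idx 0), next='c' -> output (0, 'c'), add 'c' as idx 2
Step 3: w='c' (idx 2), next='c' -> output (2, 'c'), add 'cc' as idx 3
Step 4: w='a' (idx 1), next='a' -> output (1, 'a'), add 'aa' as idx 4
Step 5: w='a' (idx 1), next='c' -> output (1, 'c'), add 'ac' as idx 5
Step 6: w='c' (idx 2), next='a' -> output (2, 'a'), add 'ca' as idx 6


Encoded: [(0, 'a'), (0, 'c'), (2, 'c'), (1, 'a'), (1, 'c'), (2, 'a')]


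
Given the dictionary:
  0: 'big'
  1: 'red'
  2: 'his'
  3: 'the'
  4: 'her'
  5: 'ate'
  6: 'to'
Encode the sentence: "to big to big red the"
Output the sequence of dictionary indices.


Look up each word in the dictionary:
  'to' -> 6
  'big' -> 0
  'to' -> 6
  'big' -> 0
  'red' -> 1
  'the' -> 3

Encoded: [6, 0, 6, 0, 1, 3]


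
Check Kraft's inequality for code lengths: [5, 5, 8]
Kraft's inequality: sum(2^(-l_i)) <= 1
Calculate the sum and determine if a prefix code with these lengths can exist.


Sum = 2^(-5) + 2^(-5) + 2^(-8)
    = 0.03125 + 0.03125 + 0.00390625
    = 17/256 = 0.06640625
Since 0.06640625 <= 1, Kraft's inequality IS satisfied.
A prefix code with these lengths CAN exist.

Kraft sum = 0.06640625. Satisfied.


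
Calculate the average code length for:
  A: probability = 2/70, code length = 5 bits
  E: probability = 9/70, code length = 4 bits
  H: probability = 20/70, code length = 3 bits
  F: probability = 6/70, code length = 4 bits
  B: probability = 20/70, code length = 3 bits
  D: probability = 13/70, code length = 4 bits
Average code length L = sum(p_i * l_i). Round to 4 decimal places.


Weighted contributions p_i * l_i:
  A: (2/70) * 5 = 10/70
  E: (9/70) * 4 = 36/70
  H: (20/70) * 3 = 60/70
  F: (6/70) * 4 = 24/70
  B: (20/70) * 3 = 60/70
  D: (13/70) * 4 = 52/70
Sum = (10 + 36 + 60 + 24 + 60 + 52)/70 = 242/70

L = 242/70 = 3.4571 bits/symbol


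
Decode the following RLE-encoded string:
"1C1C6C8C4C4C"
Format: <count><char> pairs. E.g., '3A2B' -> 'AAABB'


Expanding each <count><char> pair:
  1C -> 'C'
  1C -> 'C'
  6C -> 'CCCCCC'
  8C -> 'CCCCCCCC'
  4C -> 'CCCC'
  4C -> 'CCCC'

Decoded = CCCCCCCCCCCCCCCCCCCCCCCC


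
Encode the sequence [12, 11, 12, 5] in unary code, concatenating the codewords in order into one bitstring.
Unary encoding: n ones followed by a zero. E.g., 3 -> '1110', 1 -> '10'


Encode each number as n ones followed by a terminating 0:
  12 -> 1111111111110 (13 bits)
  11 -> 111111111110 (12 bits)
  12 -> 1111111111110 (13 bits)
  5 -> 111110 (6 bits)
Total length = 13 + 12 + 13 + 6 = 44 bits.

Unary([12, 11, 12, 5]) = 11111111111101111111111101111111111110111110 (44 bits)


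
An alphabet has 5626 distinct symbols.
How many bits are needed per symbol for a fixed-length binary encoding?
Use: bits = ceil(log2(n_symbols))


log2(5626) = 12.4579
Bracket: 2^12 = 4096 < 5626 <= 2^13 = 8192
So ceil(log2(5626)) = 13

bits = ceil(log2(5626)) = ceil(12.4579) = 13 bits


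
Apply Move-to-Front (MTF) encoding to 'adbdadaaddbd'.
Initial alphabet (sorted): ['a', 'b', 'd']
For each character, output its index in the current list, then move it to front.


MTF encoding:
'a': index 0 in ['a', 'b', 'd'] -> ['a', 'b', 'd']
'd': index 2 in ['a', 'b', 'd'] -> ['d', 'a', 'b']
'b': index 2 in ['d', 'a', 'b'] -> ['b', 'd', 'a']
'd': index 1 in ['b', 'd', 'a'] -> ['d', 'b', 'a']
'a': index 2 in ['d', 'b', 'a'] -> ['a', 'd', 'b']
'd': index 1 in ['a', 'd', 'b'] -> ['d', 'a', 'b']
'a': index 1 in ['d', 'a', 'b'] -> ['a', 'd', 'b']
'a': index 0 in ['a', 'd', 'b'] -> ['a', 'd', 'b']
'd': index 1 in ['a', 'd', 'b'] -> ['d', 'a', 'b']
'd': index 0 in ['d', 'a', 'b'] -> ['d', 'a', 'b']
'b': index 2 in ['d', 'a', 'b'] -> ['b', 'd', 'a']
'd': index 1 in ['b', 'd', 'a'] -> ['d', 'b', 'a']


Output: [0, 2, 2, 1, 2, 1, 1, 0, 1, 0, 2, 1]


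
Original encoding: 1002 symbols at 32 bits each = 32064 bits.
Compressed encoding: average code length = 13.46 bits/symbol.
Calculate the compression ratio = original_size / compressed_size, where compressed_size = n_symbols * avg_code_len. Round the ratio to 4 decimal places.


original_size = n_symbols * orig_bits = 1002 * 32 = 32064 bits
compressed_size = n_symbols * avg_code_len = 1002 * 13.46 = 13486.92 bits
ratio = original_size / compressed_size = 32064 / 13486.92 = 2.3774

Compression ratio = 2.3774


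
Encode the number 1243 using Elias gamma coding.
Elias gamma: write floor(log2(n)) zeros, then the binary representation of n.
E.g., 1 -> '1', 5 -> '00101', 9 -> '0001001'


num_bits = floor(log2(1243)) + 1 = 11
leading_zeros = num_bits - 1 = 10
binary(1243) = 10011011011

Elias gamma(1243) = '0000000000' + '10011011011' = 000000000010011011011 (21 bits)


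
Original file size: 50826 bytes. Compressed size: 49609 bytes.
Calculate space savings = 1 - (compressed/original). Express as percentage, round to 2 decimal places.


ratio = compressed/original = 49609/50826 = 0.976056
savings = 1 - ratio = 1 - 0.976056 = 0.023944
as a percentage: 0.023944 * 100 = 2.39%

Space savings = 1 - 49609/50826 = 2.39%


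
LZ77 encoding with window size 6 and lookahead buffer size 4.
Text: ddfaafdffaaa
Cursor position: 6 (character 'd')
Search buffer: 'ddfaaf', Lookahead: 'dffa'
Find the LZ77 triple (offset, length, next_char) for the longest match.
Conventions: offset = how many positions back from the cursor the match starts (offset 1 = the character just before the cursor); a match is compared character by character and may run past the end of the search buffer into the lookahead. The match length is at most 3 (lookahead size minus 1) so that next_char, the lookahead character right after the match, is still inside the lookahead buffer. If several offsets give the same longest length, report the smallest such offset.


Try each offset into the search buffer:
  offset=1 (pos 5, char 'f'): match length 0
  offset=2 (pos 4, char 'a'): match length 0
  offset=3 (pos 3, char 'a'): match length 0
  offset=4 (pos 2, char 'f'): match length 0
  offset=5 (pos 1, char 'd'): match length 2
  offset=6 (pos 0, char 'd'): match length 1
Longest match has length 2 at offset 5.
next_char = character at position 6 + 2 = 8 -> 'f'

Best match: offset=5, length=2 (matching 'df' starting at position 1)
LZ77 triple: (5, 2, 'f')


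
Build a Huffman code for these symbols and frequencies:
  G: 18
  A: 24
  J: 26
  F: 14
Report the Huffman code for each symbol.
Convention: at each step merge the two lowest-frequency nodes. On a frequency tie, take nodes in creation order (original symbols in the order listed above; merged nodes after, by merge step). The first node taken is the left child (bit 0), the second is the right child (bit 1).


Huffman tree construction:
Step 1: Merge F(14) + G(18) = 32
Step 2: Merge A(24) + J(26) = 50
Step 3: Merge (F+G)(32) + (A+J)(50) = 82
Read each symbol's code off the tree from the root (left child = 0, right child = 1).

Codes:
  G: 01 (length 2)
  A: 10 (length 2)
  J: 11 (length 2)
  F: 00 (length 2)
Average code length: 164/82 = 2.0000 bits/symbol


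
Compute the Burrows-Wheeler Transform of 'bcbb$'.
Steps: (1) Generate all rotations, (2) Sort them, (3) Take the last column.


Rotations (sorted):
  0: $bcbb -> last char: b
  1: b$bcb -> last char: b
  2: bb$bc -> last char: c
  3: bcbb$ -> last char: $
  4: cbb$b -> last char: b


BWT = bbc$b


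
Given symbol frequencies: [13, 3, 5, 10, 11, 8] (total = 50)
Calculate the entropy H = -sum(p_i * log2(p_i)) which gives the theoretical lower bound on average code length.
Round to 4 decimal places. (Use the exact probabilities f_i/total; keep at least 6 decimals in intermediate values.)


Per-symbol terms -p_i * log2(p_i) with p_i = f_i/50:
  p = 13/50 = 0.260000: log2(p) = -1.943416, -p*log2(p) = 0.505288
  p = 3/50 = 0.060000: log2(p) = -4.058894, -p*log2(p) = 0.243534
  p = 5/50 = 0.100000: log2(p) = -3.321928, -p*log2(p) = 0.332193
  p = 10/50 = 0.200000: log2(p) = -2.321928, -p*log2(p) = 0.464386
  p = 11/50 = 0.220000: log2(p) = -2.184425, -p*log2(p) = 0.480573
  p = 8/50 = 0.160000: log2(p) = -2.643856, -p*log2(p) = 0.423017
H = 0.505288 + 0.243534 + 0.332193 + 0.464386 + 0.480573 + 0.423017 = 2.448991

H = 2.449 bits/symbol


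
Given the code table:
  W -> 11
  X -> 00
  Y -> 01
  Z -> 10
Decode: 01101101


Decoding:
01 -> Y
10 -> Z
11 -> W
01 -> Y


Result: YZWY


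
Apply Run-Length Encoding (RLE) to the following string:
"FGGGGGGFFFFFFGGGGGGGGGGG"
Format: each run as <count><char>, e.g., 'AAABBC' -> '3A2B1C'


Scanning runs left to right:
  i=0: run of 'F' x 1 -> '1F'
  i=1: run of 'G' x 6 -> '6G'
  i=7: run of 'F' x 6 -> '6F'
  i=13: run of 'G' x 11 -> '11G'

RLE = 1F6G6F11G


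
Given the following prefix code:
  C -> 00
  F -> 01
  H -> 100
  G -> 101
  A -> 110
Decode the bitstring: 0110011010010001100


Decoding step by step:
Bits 01 -> F
Bits 100 -> H
Bits 110 -> A
Bits 100 -> H
Bits 100 -> H
Bits 01 -> F
Bits 100 -> H


Decoded message: FHAHHFH


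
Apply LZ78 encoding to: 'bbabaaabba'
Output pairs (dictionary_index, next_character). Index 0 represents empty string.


LZ78 encoding steps:
Dictionary: {0: ''}
Step 1: w='' (idx 0), next='b' -> output (0, 'b'), add 'b' as idx 1
Step 2: w='b' (idx 1), next='a' -> output (1, 'a'), add 'ba' as idx 2
Step 3: w='ba' (idx 2), next='a' -> output (2, 'a'), add 'baa' as idx 3
Step 4: w='' (idx 0), next='a' -> output (0, 'a'), add 'a' as idx 4
Step 5: w='b' (idx 1), next='b' -> output (1, 'b'), add 'bb' as idx 5
Step 6: w='a' (idx 4), end of input -> output (4, '')


Encoded: [(0, 'b'), (1, 'a'), (2, 'a'), (0, 'a'), (1, 'b'), (4, '')]
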